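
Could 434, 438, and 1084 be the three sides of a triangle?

No

The longest side is 1084, but the other two sum to only 872.
872 < 1084, so the triangle inequality fails.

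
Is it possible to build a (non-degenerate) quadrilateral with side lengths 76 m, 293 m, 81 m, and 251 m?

A quadrilateral exists iff every side is shorter than the sum of the others — equivalently, the longest side is less than the sum of the rest.
Longest side 293 < 408 (sum of the remaining 3), so yes.

Yes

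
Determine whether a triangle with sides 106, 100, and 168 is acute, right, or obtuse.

Compare the square of the longest side to the sum of squares of the other two: 100² + 106² = 21236 < 28224 = 168².

obtuse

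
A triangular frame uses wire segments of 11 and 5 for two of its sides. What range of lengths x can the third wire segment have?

By the triangle inequality, x must be less than 11 + 5 = 16 and greater than |11 − 5| = 6.

6 < x < 16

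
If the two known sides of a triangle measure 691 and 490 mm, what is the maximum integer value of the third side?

1180

The third side must be strictly less than 691 + 490 = 1181.
The largest integer below 1181 is 1180.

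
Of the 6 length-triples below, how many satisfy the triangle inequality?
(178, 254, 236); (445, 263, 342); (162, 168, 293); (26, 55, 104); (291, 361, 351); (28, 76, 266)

(178,236,254): 178+236 > 254 → valid
(263,342,445): 263+342 > 445 → valid
(162,168,293): 162+168 > 293 → valid
(26,55,104): 26+55 ≤ 104 → not valid
(291,351,361): 291+351 > 361 → valid
(28,76,266): 28+76 ≤ 266 → not valid
4 of the 6 triples form a triangle.

4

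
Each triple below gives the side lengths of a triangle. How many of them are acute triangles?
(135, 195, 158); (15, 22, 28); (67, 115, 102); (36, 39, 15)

(135,195,158): 135²+158² = 43189 > 38025 = 195² → acute
(15,22,28): 15²+22² = 709 < 784 = 28² → obtuse
(67,115,102): 67²+102² = 14893 > 13225 = 115² → acute
(36,39,15): 15²+36² = 1521 = 39² → right
2 of the 4 are acute.

2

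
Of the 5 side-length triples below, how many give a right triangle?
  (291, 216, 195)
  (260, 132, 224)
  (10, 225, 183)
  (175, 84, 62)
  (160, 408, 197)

2

(291,216,195): 195²+216² = 84681 = 291² → right
(260,132,224): 132²+224² = 67600 = 260² → right
(10,225,183): 10+183 ≤ 225, not a triangle
(175,84,62): 62+84 ≤ 175, not a triangle
(160,408,197): 160+197 ≤ 408, not a triangle
2 of the 5 are right.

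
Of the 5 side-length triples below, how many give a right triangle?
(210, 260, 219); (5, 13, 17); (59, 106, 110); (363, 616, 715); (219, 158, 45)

1

(210,260,219): 210²+219² = 92061 > 67600 = 260² → acute
(5,13,17): 5²+13² = 194 < 289 = 17² → obtuse
(59,106,110): 59²+106² = 14717 > 12100 = 110² → acute
(363,616,715): 363²+616² = 511225 = 715² → right
(219,158,45): 45+158 ≤ 219, not a triangle
1 of the 5 is right.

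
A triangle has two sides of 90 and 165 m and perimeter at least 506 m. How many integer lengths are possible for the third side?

4

Triangle inequality: 75 < x < 255. Perimeter ≥ 506 gives x ≥ 506 − 90 − 165 = 251.
So 251 ≤ x < 255; integers 251 through 254: 4 values.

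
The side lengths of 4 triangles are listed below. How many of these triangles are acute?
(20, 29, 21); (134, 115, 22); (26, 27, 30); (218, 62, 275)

1

(20,29,21): 20²+21² = 841 = 29² → right
(134,115,22): 22²+115² = 13709 < 17956 = 134² → obtuse
(26,27,30): 26²+27² = 1405 > 900 = 30² → acute
(218,62,275): 62²+218² = 51368 < 75625 = 275² → obtuse
1 of the 4 is acute.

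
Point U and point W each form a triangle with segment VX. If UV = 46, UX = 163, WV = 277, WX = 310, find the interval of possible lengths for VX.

From triangle UVX: |46 − 163| < VX < 46 + 163, i.e. 117 < VX < 209.
From triangle WVX: 33 < VX < 587.
Both must hold, so VX lies in the intersection.

117 < VX < 209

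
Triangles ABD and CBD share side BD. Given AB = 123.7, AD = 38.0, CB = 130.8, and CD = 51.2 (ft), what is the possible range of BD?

From triangle ABD: |123.7 − 38.0| < BD < 123.7 + 38.0, i.e. 85.7 < BD < 161.7.
From triangle CBD: 79.6 < BD < 182.0.
Both must hold, so BD lies in the intersection.

85.7 < BD < 161.7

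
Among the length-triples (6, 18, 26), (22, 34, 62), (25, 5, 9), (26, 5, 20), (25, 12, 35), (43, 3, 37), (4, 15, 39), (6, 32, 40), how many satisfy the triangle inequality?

1

(6,18,26): 6+18 ≤ 26 → not valid
(22,34,62): 22+34 ≤ 62 → not valid
(5,9,25): 5+9 ≤ 25 → not valid
(5,20,26): 5+20 ≤ 26 → not valid
(12,25,35): 12+25 > 35 → valid
(3,37,43): 3+37 ≤ 43 → not valid
(4,15,39): 4+15 ≤ 39 → not valid
(6,32,40): 6+32 ≤ 40 → not valid
1 of the 8 triples forms a triangle.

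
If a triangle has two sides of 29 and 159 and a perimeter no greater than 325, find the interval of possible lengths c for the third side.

130 < c ≤ 137

Triangle inequality alone gives 130 < c < 188.
The perimeter condition gives c ≤ 325 − 29 − 159 = 137.
Intersecting the two: 130 < c ≤ 137.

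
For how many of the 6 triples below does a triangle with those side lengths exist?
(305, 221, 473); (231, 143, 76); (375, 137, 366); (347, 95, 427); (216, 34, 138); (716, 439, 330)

4

(221,305,473): 221+305 > 473 → valid
(76,143,231): 76+143 ≤ 231 → not valid
(137,366,375): 137+366 > 375 → valid
(95,347,427): 95+347 > 427 → valid
(34,138,216): 34+138 ≤ 216 → not valid
(330,439,716): 330+439 > 716 → valid
4 of the 6 triples form a triangle.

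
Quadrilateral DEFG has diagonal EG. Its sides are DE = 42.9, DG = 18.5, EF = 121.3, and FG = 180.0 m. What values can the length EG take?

From triangle DEG: |42.9 − 18.5| < EG < 42.9 + 18.5, i.e. 24.4 < EG < 61.4.
From triangle FEG: 58.7 < EG < 301.3.
Both must hold, so EG lies in the intersection.

58.7 < EG < 61.4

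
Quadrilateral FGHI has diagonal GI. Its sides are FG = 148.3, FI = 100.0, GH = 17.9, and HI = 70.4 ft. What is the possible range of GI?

From triangle FGI: |148.3 − 100.0| < GI < 148.3 + 100.0, i.e. 48.3 < GI < 248.3.
From triangle HGI: 52.5 < GI < 88.3.
Both must hold, so GI lies in the intersection.

52.5 < GI < 88.3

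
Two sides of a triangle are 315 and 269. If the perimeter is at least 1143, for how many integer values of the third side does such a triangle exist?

Triangle inequality: 46 < x < 584. Perimeter ≥ 1143 gives x ≥ 1143 − 315 − 269 = 559.
So 559 ≤ x < 584; integers 559 through 583: 25 values.

25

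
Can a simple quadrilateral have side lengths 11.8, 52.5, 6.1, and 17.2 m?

No

For a quadrilateral, each side must be shorter than the sum of the others.
Here the longest side is 52.5, but the remaining 3 sides sum to only 35.1.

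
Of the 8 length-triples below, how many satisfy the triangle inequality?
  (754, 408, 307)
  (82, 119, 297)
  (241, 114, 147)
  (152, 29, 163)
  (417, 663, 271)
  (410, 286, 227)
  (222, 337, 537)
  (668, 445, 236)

(307,408,754): 307+408 ≤ 754 → not valid
(82,119,297): 82+119 ≤ 297 → not valid
(114,147,241): 114+147 > 241 → valid
(29,152,163): 29+152 > 163 → valid
(271,417,663): 271+417 > 663 → valid
(227,286,410): 227+286 > 410 → valid
(222,337,537): 222+337 > 537 → valid
(236,445,668): 236+445 > 668 → valid
6 of the 8 triples form a triangle.

6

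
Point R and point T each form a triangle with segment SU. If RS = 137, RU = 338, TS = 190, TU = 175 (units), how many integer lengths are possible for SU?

163

From triangle RSU: 201 < SU < 475.
From triangle TSU: 15 < SU < 365.
Intersection: 201 < SU < 365, so integers 202 through 364: 163 values.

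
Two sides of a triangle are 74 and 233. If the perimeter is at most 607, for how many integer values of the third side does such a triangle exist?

Triangle inequality: 159 < x < 307. Perimeter ≤ 607 gives x ≤ 607 − 74 − 233 = 300.
So 159 < x ≤ 300; integers 160 through 300: 141 values.

141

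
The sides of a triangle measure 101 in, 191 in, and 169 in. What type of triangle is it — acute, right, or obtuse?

Compare the square of the longest side to the sum of squares of the other two: 101² + 169² = 38762 > 36481 = 191².

acute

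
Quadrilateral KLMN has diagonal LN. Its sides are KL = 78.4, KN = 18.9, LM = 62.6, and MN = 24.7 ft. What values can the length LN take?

From triangle KLN: |78.4 − 18.9| < LN < 78.4 + 18.9, i.e. 59.5 < LN < 97.3.
From triangle MLN: 37.9 < LN < 87.3.
Both must hold, so LN lies in the intersection.

59.5 < LN < 87.3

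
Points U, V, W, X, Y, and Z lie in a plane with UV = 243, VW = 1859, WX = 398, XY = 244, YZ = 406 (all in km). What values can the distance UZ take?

The maximum is all hops collinear in one direction: 243 + 1859 + 398 + 244 + 406 = 3150.
The longest hop is 1859; the others sum to 1291. Folding the others back against it leaves at least 1859 − 1291 = 568.

568 ≤ UZ ≤ 3150 km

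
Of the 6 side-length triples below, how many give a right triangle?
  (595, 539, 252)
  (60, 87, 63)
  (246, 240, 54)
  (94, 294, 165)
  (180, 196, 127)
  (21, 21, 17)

3

(595,539,252): 252²+539² = 354025 = 595² → right
(60,87,63): 60²+63² = 7569 = 87² → right
(246,240,54): 54²+240² = 60516 = 246² → right
(94,294,165): 94+165 ≤ 294, not a triangle
(180,196,127): 127²+180² = 48529 > 38416 = 196² → acute
(21,21,17): 17²+21² = 730 > 441 = 21² → acute
3 of the 6 are right.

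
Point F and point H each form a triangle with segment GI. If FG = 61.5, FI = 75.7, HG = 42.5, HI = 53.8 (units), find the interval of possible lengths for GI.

From triangle FGI: |61.5 − 75.7| < GI < 61.5 + 75.7, i.e. 14.2 < GI < 137.2.
From triangle HGI: 11.3 < GI < 96.3.
Both must hold, so GI lies in the intersection.

14.2 < GI < 96.3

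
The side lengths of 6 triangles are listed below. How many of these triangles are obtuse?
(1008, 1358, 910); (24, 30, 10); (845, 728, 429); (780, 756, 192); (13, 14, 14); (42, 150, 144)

1

(1008,1358,910): 910²+1008² = 1844164 = 1358² → right
(24,30,10): 10²+24² = 676 < 900 = 30² → obtuse
(845,728,429): 429²+728² = 714025 = 845² → right
(780,756,192): 192²+756² = 608400 = 780² → right
(13,14,14): 13²+14² = 365 > 196 = 14² → acute
(42,150,144): 42²+144² = 22500 = 150² → right
1 of the 6 is obtuse.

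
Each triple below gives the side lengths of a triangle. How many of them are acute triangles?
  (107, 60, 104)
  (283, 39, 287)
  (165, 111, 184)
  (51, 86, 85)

(107,60,104): 60²+104² = 14416 > 11449 = 107² → acute
(283,39,287): 39²+283² = 81610 < 82369 = 287² → obtuse
(165,111,184): 111²+165² = 39546 > 33856 = 184² → acute
(51,86,85): 51²+85² = 9826 > 7396 = 86² → acute
3 of the 4 are acute.

3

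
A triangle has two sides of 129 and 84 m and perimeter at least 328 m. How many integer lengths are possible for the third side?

98

Triangle inequality: 45 < x < 213. Perimeter ≥ 328 gives x ≥ 328 − 129 − 84 = 115.
So 115 ≤ x < 213; integers 115 through 212: 98 values.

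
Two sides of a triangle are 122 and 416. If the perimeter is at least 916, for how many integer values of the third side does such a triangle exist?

Triangle inequality: 294 < x < 538. Perimeter ≥ 916 gives x ≥ 916 − 122 − 416 = 378.
So 378 ≤ x < 538; integers 378 through 537: 160 values.

160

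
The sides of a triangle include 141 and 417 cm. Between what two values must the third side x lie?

By the triangle inequality, x must be less than 141 + 417 = 558 and greater than |141 − 417| = 276.

276 < x < 558 (cm)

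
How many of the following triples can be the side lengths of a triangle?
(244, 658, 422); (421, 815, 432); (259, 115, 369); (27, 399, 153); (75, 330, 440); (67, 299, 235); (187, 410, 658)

4

(244,422,658): 244+422 > 658 → valid
(421,432,815): 421+432 > 815 → valid
(115,259,369): 115+259 > 369 → valid
(27,153,399): 27+153 ≤ 399 → not valid
(75,330,440): 75+330 ≤ 440 → not valid
(67,235,299): 67+235 > 299 → valid
(187,410,658): 187+410 ≤ 658 → not valid
4 of the 7 triples form a triangle.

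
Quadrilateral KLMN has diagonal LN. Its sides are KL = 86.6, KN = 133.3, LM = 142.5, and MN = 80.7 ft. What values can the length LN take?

From triangle KLN: |86.6 − 133.3| < LN < 86.6 + 133.3, i.e. 46.7 < LN < 219.9.
From triangle MLN: 61.8 < LN < 223.2.
Both must hold, so LN lies in the intersection.

61.8 < LN < 219.9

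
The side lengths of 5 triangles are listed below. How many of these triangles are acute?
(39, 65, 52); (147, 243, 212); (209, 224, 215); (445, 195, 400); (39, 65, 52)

(39,65,52): 39²+52² = 4225 = 65² → right
(147,243,212): 147²+212² = 66553 > 59049 = 243² → acute
(209,224,215): 209²+215² = 89906 > 50176 = 224² → acute
(445,195,400): 195²+400² = 198025 = 445² → right
(39,65,52): 39²+52² = 4225 = 65² → right
2 of the 5 are acute.

2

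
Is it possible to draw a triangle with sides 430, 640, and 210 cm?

No

The two shorter sides sum to 640, exactly equal to the longest side 640.
That gives only a degenerate (flat) triangle — the inequality must be strict.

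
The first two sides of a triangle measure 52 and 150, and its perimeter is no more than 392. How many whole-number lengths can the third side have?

92

Triangle inequality: 98 < x < 202. Perimeter ≤ 392 gives x ≤ 392 − 52 − 150 = 190.
So 98 < x ≤ 190; integers 99 through 190: 92 values.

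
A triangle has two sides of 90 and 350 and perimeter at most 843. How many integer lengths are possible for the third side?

143

Triangle inequality: 260 < x < 440. Perimeter ≤ 843 gives x ≤ 843 − 90 − 350 = 403.
So 260 < x ≤ 403; integers 261 through 403: 143 values.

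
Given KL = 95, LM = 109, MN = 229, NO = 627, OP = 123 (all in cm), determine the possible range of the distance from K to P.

71 ≤ KP ≤ 1183 cm

The maximum is all hops collinear in one direction: 95 + 109 + 229 + 627 + 123 = 1183.
The longest hop is 627; the others sum to 556. Folding the others back against it leaves at least 627 − 556 = 71.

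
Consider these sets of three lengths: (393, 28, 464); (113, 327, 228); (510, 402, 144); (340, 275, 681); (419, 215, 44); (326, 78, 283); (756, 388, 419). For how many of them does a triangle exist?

4

(28,393,464): 28+393 ≤ 464 → not valid
(113,228,327): 113+228 > 327 → valid
(144,402,510): 144+402 > 510 → valid
(275,340,681): 275+340 ≤ 681 → not valid
(44,215,419): 44+215 ≤ 419 → not valid
(78,283,326): 78+283 > 326 → valid
(388,419,756): 388+419 > 756 → valid
4 of the 7 triples form a triangle.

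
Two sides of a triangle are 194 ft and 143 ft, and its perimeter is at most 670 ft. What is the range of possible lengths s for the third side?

51 < s ≤ 333

Triangle inequality alone gives 51 < s < 337.
The perimeter condition gives s ≤ 670 − 194 − 143 = 333.
Intersecting the two: 51 < s ≤ 333.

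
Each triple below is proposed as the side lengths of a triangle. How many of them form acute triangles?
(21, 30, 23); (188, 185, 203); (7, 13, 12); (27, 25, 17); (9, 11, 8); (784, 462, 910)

5

(21,30,23): 21²+23² = 970 > 900 = 30² → acute
(188,185,203): 185²+188² = 69569 > 41209 = 203² → acute
(7,13,12): 7²+12² = 193 > 169 = 13² → acute
(27,25,17): 17²+25² = 914 > 729 = 27² → acute
(9,11,8): 8²+9² = 145 > 121 = 11² → acute
(784,462,910): 462²+784² = 828100 = 910² → right
5 of the 6 are acute.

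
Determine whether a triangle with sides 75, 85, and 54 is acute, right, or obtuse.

acute

Compare the square of the longest side to the sum of squares of the other two: 54² + 75² = 8541 > 7225 = 85².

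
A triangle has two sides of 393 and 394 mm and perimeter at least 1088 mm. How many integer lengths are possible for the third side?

486

Triangle inequality: 1 < x < 787. Perimeter ≥ 1088 gives x ≥ 1088 − 393 − 394 = 301.
So 301 ≤ x < 787; integers 301 through 786: 486 values.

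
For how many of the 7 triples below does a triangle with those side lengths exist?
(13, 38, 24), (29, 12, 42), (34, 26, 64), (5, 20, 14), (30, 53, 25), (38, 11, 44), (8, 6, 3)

3

(13,24,38): 13+24 ≤ 38 → not valid
(12,29,42): 12+29 ≤ 42 → not valid
(26,34,64): 26+34 ≤ 64 → not valid
(5,14,20): 5+14 ≤ 20 → not valid
(25,30,53): 25+30 > 53 → valid
(11,38,44): 11+38 > 44 → valid
(3,6,8): 3+6 > 8 → valid
3 of the 7 triples form a triangle.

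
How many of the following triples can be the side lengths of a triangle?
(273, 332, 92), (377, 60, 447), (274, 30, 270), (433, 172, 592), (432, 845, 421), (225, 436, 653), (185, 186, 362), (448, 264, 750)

6

(92,273,332): 92+273 > 332 → valid
(60,377,447): 60+377 ≤ 447 → not valid
(30,270,274): 30+270 > 274 → valid
(172,433,592): 172+433 > 592 → valid
(421,432,845): 421+432 > 845 → valid
(225,436,653): 225+436 > 653 → valid
(185,186,362): 185+186 > 362 → valid
(264,448,750): 264+448 ≤ 750 → not valid
6 of the 8 triples form a triangle.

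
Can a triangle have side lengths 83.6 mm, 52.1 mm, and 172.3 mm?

The longest side is 172.3, but the other two sum to only 135.7.
135.7 < 172.3, so the triangle inequality fails.

No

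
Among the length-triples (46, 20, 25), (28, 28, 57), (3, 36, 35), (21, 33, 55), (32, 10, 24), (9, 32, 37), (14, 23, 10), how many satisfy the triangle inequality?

4

(20,25,46): 20+25 ≤ 46 → not valid
(28,28,57): 28+28 ≤ 57 → not valid
(3,35,36): 3+35 > 36 → valid
(21,33,55): 21+33 ≤ 55 → not valid
(10,24,32): 10+24 > 32 → valid
(9,32,37): 9+32 > 37 → valid
(10,14,23): 10+14 > 23 → valid
4 of the 7 triples form a triangle.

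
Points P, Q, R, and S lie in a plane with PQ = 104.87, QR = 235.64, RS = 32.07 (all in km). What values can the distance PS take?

The maximum is all hops collinear in one direction: 104.87 + 235.64 + 32.07 = 372.58.
The longest hop is 235.64; the others sum to 136.94. Folding the others back against it leaves at least 235.64 − 136.94 = 98.70.

98.70 ≤ PS ≤ 372.58 km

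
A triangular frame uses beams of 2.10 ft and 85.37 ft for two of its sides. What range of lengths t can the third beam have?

83.27 < t < 87.47 (ft)

By the triangle inequality, t must be less than 2.10 + 85.37 = 87.47 and greater than |2.10 − 85.37| = 83.27.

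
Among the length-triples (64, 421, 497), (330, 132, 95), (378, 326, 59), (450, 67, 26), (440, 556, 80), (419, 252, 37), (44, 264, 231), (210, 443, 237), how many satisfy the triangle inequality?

3

(64,421,497): 64+421 ≤ 497 → not valid
(95,132,330): 95+132 ≤ 330 → not valid
(59,326,378): 59+326 > 378 → valid
(26,67,450): 26+67 ≤ 450 → not valid
(80,440,556): 80+440 ≤ 556 → not valid
(37,252,419): 37+252 ≤ 419 → not valid
(44,231,264): 44+231 > 264 → valid
(210,237,443): 210+237 > 443 → valid
3 of the 8 triples form a triangle.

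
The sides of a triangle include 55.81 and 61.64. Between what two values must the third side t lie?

By the triangle inequality, t must be less than 55.81 + 61.64 = 117.45 and greater than |55.81 − 61.64| = 5.83.

5.83 < t < 117.45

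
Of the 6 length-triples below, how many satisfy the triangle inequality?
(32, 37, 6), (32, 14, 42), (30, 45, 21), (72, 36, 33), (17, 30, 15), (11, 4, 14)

5

(6,32,37): 6+32 > 37 → valid
(14,32,42): 14+32 > 42 → valid
(21,30,45): 21+30 > 45 → valid
(33,36,72): 33+36 ≤ 72 → not valid
(15,17,30): 15+17 > 30 → valid
(4,11,14): 4+11 > 14 → valid
5 of the 6 triples form a triangle.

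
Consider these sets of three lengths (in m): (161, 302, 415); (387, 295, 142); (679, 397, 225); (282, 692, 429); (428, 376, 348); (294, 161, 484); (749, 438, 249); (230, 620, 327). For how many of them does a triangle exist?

(161,302,415): 161+302 > 415 → valid
(142,295,387): 142+295 > 387 → valid
(225,397,679): 225+397 ≤ 679 → not valid
(282,429,692): 282+429 > 692 → valid
(348,376,428): 348+376 > 428 → valid
(161,294,484): 161+294 ≤ 484 → not valid
(249,438,749): 249+438 ≤ 749 → not valid
(230,327,620): 230+327 ≤ 620 → not valid
4 of the 8 triples form a triangle.

4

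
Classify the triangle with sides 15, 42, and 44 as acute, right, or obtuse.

acute

Compare the square of the longest side to the sum of squares of the other two: 15² + 42² = 1989 > 1936 = 44².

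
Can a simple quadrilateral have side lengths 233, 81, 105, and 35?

No

For a quadrilateral, each side must be shorter than the sum of the others.
Here the longest side is 233, but the remaining 3 sides sum to only 221.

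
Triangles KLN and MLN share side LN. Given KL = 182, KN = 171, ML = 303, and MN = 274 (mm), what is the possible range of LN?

29 < LN < 353

From triangle KLN: |182 − 171| < LN < 182 + 171, i.e. 11 < LN < 353.
From triangle MLN: 29 < LN < 577.
Both must hold, so LN lies in the intersection.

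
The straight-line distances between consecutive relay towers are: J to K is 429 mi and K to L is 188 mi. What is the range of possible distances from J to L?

241 ≤ JL ≤ 617 mi

By the triangle inequality, |429 − 188| ≤ JL ≤ 429 + 188.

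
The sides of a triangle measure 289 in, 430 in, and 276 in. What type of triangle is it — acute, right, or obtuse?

obtuse

Compare the square of the longest side to the sum of squares of the other two: 276² + 289² = 159697 < 184900 = 430².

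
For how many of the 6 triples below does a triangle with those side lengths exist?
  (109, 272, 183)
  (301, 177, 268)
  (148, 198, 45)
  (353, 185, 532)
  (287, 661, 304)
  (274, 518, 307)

(109,183,272): 109+183 > 272 → valid
(177,268,301): 177+268 > 301 → valid
(45,148,198): 45+148 ≤ 198 → not valid
(185,353,532): 185+353 > 532 → valid
(287,304,661): 287+304 ≤ 661 → not valid
(274,307,518): 274+307 > 518 → valid
4 of the 6 triples form a triangle.

4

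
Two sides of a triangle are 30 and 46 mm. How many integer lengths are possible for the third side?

The third side lies in the open interval (16, 76).
Integers from 17 to 75 inclusive: 75 − 17 + 1 = 59.

59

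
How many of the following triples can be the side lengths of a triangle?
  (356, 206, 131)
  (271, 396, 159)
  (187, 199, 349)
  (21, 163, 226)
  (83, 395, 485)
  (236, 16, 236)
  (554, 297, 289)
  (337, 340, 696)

(131,206,356): 131+206 ≤ 356 → not valid
(159,271,396): 159+271 > 396 → valid
(187,199,349): 187+199 > 349 → valid
(21,163,226): 21+163 ≤ 226 → not valid
(83,395,485): 83+395 ≤ 485 → not valid
(16,236,236): 16+236 > 236 → valid
(289,297,554): 289+297 > 554 → valid
(337,340,696): 337+340 ≤ 696 → not valid
4 of the 8 triples form a triangle.

4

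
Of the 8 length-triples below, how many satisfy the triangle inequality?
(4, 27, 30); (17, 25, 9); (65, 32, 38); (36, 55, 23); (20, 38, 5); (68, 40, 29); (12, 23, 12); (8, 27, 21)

(4,27,30): 4+27 > 30 → valid
(9,17,25): 9+17 > 25 → valid
(32,38,65): 32+38 > 65 → valid
(23,36,55): 23+36 > 55 → valid
(5,20,38): 5+20 ≤ 38 → not valid
(29,40,68): 29+40 > 68 → valid
(12,12,23): 12+12 > 23 → valid
(8,21,27): 8+21 > 27 → valid
7 of the 8 triples form a triangle.

7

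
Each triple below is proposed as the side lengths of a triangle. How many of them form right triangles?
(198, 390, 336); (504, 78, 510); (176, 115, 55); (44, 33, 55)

3

(198,390,336): 198²+336² = 152100 = 390² → right
(504,78,510): 78²+504² = 260100 = 510² → right
(176,115,55): 55+115 ≤ 176, not a triangle
(44,33,55): 33²+44² = 3025 = 55² → right
3 of the 4 are right.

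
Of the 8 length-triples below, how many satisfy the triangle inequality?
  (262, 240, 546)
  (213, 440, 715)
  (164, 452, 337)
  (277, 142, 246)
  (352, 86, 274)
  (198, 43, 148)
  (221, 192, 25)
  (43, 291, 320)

(240,262,546): 240+262 ≤ 546 → not valid
(213,440,715): 213+440 ≤ 715 → not valid
(164,337,452): 164+337 > 452 → valid
(142,246,277): 142+246 > 277 → valid
(86,274,352): 86+274 > 352 → valid
(43,148,198): 43+148 ≤ 198 → not valid
(25,192,221): 25+192 ≤ 221 → not valid
(43,291,320): 43+291 > 320 → valid
4 of the 8 triples form a triangle.

4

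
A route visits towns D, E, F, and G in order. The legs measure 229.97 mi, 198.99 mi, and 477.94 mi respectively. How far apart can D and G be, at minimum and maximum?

48.98 ≤ DG ≤ 906.90 mi

The maximum is all hops collinear in one direction: 229.97 + 198.99 + 477.94 = 906.90.
The longest hop is 477.94; the others sum to 428.96. Folding the others back against it leaves at least 477.94 − 428.96 = 48.98.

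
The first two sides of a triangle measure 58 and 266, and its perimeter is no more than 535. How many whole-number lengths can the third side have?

3

Triangle inequality: 208 < x < 324. Perimeter ≤ 535 gives x ≤ 535 − 58 − 266 = 211.
So 208 < x ≤ 211; integers 209 through 211: 3 values.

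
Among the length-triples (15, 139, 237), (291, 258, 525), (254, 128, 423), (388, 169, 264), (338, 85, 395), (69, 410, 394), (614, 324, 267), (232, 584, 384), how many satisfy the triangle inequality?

5

(15,139,237): 15+139 ≤ 237 → not valid
(258,291,525): 258+291 > 525 → valid
(128,254,423): 128+254 ≤ 423 → not valid
(169,264,388): 169+264 > 388 → valid
(85,338,395): 85+338 > 395 → valid
(69,394,410): 69+394 > 410 → valid
(267,324,614): 267+324 ≤ 614 → not valid
(232,384,584): 232+384 > 584 → valid
5 of the 8 triples form a triangle.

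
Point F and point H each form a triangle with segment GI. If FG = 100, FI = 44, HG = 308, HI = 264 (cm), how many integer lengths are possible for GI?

From triangle FGI: 56 < GI < 144.
From triangle HGI: 44 < GI < 572.
Intersection: 56 < GI < 144, so integers 57 through 143: 87 values.

87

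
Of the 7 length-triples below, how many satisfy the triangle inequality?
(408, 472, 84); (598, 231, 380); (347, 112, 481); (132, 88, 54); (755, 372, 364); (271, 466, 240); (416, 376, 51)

(84,408,472): 84+408 > 472 → valid
(231,380,598): 231+380 > 598 → valid
(112,347,481): 112+347 ≤ 481 → not valid
(54,88,132): 54+88 > 132 → valid
(364,372,755): 364+372 ≤ 755 → not valid
(240,271,466): 240+271 > 466 → valid
(51,376,416): 51+376 > 416 → valid
5 of the 7 triples form a triangle.

5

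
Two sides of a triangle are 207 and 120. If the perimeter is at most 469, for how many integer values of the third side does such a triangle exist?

Triangle inequality: 87 < x < 327. Perimeter ≤ 469 gives x ≤ 469 − 207 − 120 = 142.
So 87 < x ≤ 142; integers 88 through 142: 55 values.

55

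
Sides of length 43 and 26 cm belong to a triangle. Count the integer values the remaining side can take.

51

The third side lies in the open interval (17, 69).
Integers from 18 to 68 inclusive: 68 − 18 + 1 = 51.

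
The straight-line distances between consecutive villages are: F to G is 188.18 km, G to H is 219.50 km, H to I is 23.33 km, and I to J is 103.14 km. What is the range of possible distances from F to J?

The maximum is all hops collinear in one direction: 188.18 + 219.50 + 23.33 + 103.14 = 534.15.
The longest hop is 219.50; the others sum to 314.65. Since 219.50 ≤ 314.65, the path can fold back on itself completely, so the minimum distance is 0.

0 ≤ FJ ≤ 534.15 km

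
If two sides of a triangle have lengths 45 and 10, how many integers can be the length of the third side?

19

The third side lies in the open interval (35, 55).
Integers from 36 to 54 inclusive: 54 − 36 + 1 = 19.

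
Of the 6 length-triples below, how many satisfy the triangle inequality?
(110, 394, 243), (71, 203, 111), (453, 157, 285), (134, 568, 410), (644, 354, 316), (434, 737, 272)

1

(110,243,394): 110+243 ≤ 394 → not valid
(71,111,203): 71+111 ≤ 203 → not valid
(157,285,453): 157+285 ≤ 453 → not valid
(134,410,568): 134+410 ≤ 568 → not valid
(316,354,644): 316+354 > 644 → valid
(272,434,737): 272+434 ≤ 737 → not valid
1 of the 6 triples forms a triangle.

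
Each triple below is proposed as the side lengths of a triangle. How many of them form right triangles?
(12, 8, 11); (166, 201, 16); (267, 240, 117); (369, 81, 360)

(12,8,11): 8²+11² = 185 > 144 = 12² → acute
(166,201,16): 16+166 ≤ 201, not a triangle
(267,240,117): 117²+240² = 71289 = 267² → right
(369,81,360): 81²+360² = 136161 = 369² → right
2 of the 4 are right.

2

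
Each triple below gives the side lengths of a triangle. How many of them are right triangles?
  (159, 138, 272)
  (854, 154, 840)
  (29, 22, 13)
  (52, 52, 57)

(159,138,272): 138²+159² = 44325 < 73984 = 272² → obtuse
(854,154,840): 154²+840² = 729316 = 854² → right
(29,22,13): 13²+22² = 653 < 841 = 29² → obtuse
(52,52,57): 52²+52² = 5408 > 3249 = 57² → acute
1 of the 4 is right.

1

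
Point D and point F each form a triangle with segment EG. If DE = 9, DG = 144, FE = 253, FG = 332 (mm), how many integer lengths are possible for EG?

From triangle DEG: 135 < EG < 153.
From triangle FEG: 79 < EG < 585.
Intersection: 135 < EG < 153, so integers 136 through 152: 17 values.

17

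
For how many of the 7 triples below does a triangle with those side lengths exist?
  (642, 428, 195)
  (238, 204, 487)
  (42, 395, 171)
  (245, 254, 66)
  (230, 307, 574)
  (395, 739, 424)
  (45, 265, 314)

(195,428,642): 195+428 ≤ 642 → not valid
(204,238,487): 204+238 ≤ 487 → not valid
(42,171,395): 42+171 ≤ 395 → not valid
(66,245,254): 66+245 > 254 → valid
(230,307,574): 230+307 ≤ 574 → not valid
(395,424,739): 395+424 > 739 → valid
(45,265,314): 45+265 ≤ 314 → not valid
2 of the 7 triples form a triangle.

2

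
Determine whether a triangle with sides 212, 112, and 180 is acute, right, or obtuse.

right

Compare the square of the longest side to the sum of squares of the other two: 112² + 180² = 44944 = 212².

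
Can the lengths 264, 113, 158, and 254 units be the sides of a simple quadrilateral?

A quadrilateral exists iff every side is shorter than the sum of the others — equivalently, the longest side is less than the sum of the rest.
Longest side 264 < 525 (sum of the remaining 3), so yes.

Yes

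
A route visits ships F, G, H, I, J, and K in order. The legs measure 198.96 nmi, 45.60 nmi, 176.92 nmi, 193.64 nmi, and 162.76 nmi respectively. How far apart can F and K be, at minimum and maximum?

0 ≤ FK ≤ 777.88 nmi

The maximum is all hops collinear in one direction: 198.96 + 45.60 + 176.92 + 193.64 + 162.76 = 777.88.
The longest hop is 198.96; the others sum to 578.92. Since 198.96 ≤ 578.92, the path can fold back on itself completely, so the minimum distance is 0.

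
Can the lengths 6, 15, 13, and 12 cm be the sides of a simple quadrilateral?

A quadrilateral exists iff every side is shorter than the sum of the others — equivalently, the longest side is less than the sum of the rest.
Longest side 15 < 31 (sum of the remaining 3), so yes.

Yes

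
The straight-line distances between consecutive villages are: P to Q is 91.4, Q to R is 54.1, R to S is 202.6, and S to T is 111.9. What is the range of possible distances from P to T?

The maximum is all hops collinear in one direction: 91.4 + 54.1 + 202.6 + 111.9 = 460.0.
The longest hop is 202.6; the others sum to 257.4. Since 202.6 ≤ 257.4, the path can fold back on itself completely, so the minimum distance is 0.

0 ≤ PT ≤ 460.0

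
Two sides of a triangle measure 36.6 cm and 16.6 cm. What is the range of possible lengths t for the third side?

20.0 < t < 53.2 (cm)

By the triangle inequality, t must be less than 36.6 + 16.6 = 53.2 and greater than |36.6 − 16.6| = 20.0.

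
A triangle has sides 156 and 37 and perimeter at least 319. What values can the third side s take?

126 ≤ s < 193

Triangle inequality alone gives 119 < s < 193.
The perimeter condition gives s ≥ 319 − 156 − 37 = 126.
Intersecting the two: 126 ≤ s < 193.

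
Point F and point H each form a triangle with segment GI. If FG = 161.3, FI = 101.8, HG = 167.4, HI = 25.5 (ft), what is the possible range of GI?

141.9 < GI < 192.9

From triangle FGI: |161.3 − 101.8| < GI < 161.3 + 101.8, i.e. 59.5 < GI < 263.1.
From triangle HGI: 141.9 < GI < 192.9.
Both must hold, so GI lies in the intersection.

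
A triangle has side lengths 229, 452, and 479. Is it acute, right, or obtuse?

Compare the square of the longest side to the sum of squares of the other two: 229² + 452² = 256745 > 229441 = 479².

acute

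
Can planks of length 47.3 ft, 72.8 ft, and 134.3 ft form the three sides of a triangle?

No

The longest side is 134.3, but the other two sum to only 120.1.
120.1 < 134.3, so the triangle inequality fails.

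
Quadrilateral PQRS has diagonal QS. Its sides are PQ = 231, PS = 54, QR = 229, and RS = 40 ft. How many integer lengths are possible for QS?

79

From triangle PQS: 177 < QS < 285.
From triangle RQS: 189 < QS < 269.
Intersection: 189 < QS < 269, so integers 190 through 268: 79 values.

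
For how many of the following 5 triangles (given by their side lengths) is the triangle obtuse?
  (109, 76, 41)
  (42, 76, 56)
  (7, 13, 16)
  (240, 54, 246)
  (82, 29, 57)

4

(109,76,41): 41²+76² = 7457 < 11881 = 109² → obtuse
(42,76,56): 42²+56² = 4900 < 5776 = 76² → obtuse
(7,13,16): 7²+13² = 218 < 256 = 16² → obtuse
(240,54,246): 54²+240² = 60516 = 246² → right
(82,29,57): 29²+57² = 4090 < 6724 = 82² → obtuse
4 of the 5 are obtuse.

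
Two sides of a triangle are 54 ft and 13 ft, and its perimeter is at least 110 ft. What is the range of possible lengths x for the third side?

Triangle inequality alone gives 41 < x < 67.
The perimeter condition gives x ≥ 110 − 54 − 13 = 43.
Intersecting the two: 43 ≤ x < 67.

43 ≤ x < 67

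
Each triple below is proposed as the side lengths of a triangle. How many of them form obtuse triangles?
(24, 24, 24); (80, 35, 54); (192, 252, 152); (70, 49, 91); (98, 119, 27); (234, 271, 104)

5

(24,24,24): 24²+24² = 1152 > 576 = 24² → acute
(80,35,54): 35²+54² = 4141 < 6400 = 80² → obtuse
(192,252,152): 152²+192² = 59968 < 63504 = 252² → obtuse
(70,49,91): 49²+70² = 7301 < 8281 = 91² → obtuse
(98,119,27): 27²+98² = 10333 < 14161 = 119² → obtuse
(234,271,104): 104²+234² = 65572 < 73441 = 271² → obtuse
5 of the 6 are obtuse.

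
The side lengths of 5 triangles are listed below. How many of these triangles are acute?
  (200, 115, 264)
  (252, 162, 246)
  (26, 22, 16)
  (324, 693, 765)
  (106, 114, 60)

(200,115,264): 115²+200² = 53225 < 69696 = 264² → obtuse
(252,162,246): 162²+246² = 86760 > 63504 = 252² → acute
(26,22,16): 16²+22² = 740 > 676 = 26² → acute
(324,693,765): 324²+693² = 585225 = 765² → right
(106,114,60): 60²+106² = 14836 > 12996 = 114² → acute
3 of the 5 are acute.

3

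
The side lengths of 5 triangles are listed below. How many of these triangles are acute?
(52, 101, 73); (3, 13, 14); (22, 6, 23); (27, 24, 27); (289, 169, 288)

2

(52,101,73): 52²+73² = 8033 < 10201 = 101² → obtuse
(3,13,14): 3²+13² = 178 < 196 = 14² → obtuse
(22,6,23): 6²+22² = 520 < 529 = 23² → obtuse
(27,24,27): 24²+27² = 1305 > 729 = 27² → acute
(289,169,288): 169²+288² = 111505 > 83521 = 289² → acute
2 of the 5 are acute.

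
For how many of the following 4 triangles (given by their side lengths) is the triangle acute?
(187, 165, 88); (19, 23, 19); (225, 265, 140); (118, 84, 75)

(187,165,88): 88²+165² = 34969 = 187² → right
(19,23,19): 19²+19² = 722 > 529 = 23² → acute
(225,265,140): 140²+225² = 70225 = 265² → right
(118,84,75): 75²+84² = 12681 < 13924 = 118² → obtuse
1 of the 4 is acute.

1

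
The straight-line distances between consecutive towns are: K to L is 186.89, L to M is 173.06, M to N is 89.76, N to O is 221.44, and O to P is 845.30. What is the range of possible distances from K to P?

174.15 ≤ KP ≤ 1516.45

The maximum is all hops collinear in one direction: 186.89 + 173.06 + 89.76 + 221.44 + 845.30 = 1516.45.
The longest hop is 845.30; the others sum to 671.15. Folding the others back against it leaves at least 845.30 − 671.15 = 174.15.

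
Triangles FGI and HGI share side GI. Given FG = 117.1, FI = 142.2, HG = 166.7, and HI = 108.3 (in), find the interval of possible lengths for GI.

From triangle FGI: |117.1 − 142.2| < GI < 117.1 + 142.2, i.e. 25.1 < GI < 259.3.
From triangle HGI: 58.4 < GI < 275.0.
Both must hold, so GI lies in the intersection.

58.4 < GI < 259.3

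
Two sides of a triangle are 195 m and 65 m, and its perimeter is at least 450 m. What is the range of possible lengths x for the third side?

190 ≤ x < 260

Triangle inequality alone gives 130 < x < 260.
The perimeter condition gives x ≥ 450 − 195 − 65 = 190.
Intersecting the two: 190 ≤ x < 260.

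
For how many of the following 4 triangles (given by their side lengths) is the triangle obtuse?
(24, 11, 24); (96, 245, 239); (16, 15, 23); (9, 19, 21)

(24,11,24): 11²+24² = 697 > 576 = 24² → acute
(96,245,239): 96²+239² = 66337 > 60025 = 245² → acute
(16,15,23): 15²+16² = 481 < 529 = 23² → obtuse
(9,19,21): 9²+19² = 442 > 441 = 21² → acute
1 of the 4 is obtuse.

1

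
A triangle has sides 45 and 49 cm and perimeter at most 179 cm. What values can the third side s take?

Triangle inequality alone gives 4 < s < 94.
The perimeter condition gives s ≤ 179 − 45 − 49 = 85.
Intersecting the two: 4 < s ≤ 85.

4 < s ≤ 85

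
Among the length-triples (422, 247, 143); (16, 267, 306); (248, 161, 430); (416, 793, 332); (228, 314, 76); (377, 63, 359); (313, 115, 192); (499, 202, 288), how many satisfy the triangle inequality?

(143,247,422): 143+247 ≤ 422 → not valid
(16,267,306): 16+267 ≤ 306 → not valid
(161,248,430): 161+248 ≤ 430 → not valid
(332,416,793): 332+416 ≤ 793 → not valid
(76,228,314): 76+228 ≤ 314 → not valid
(63,359,377): 63+359 > 377 → valid
(115,192,313): 115+192 ≤ 313 → not valid
(202,288,499): 202+288 ≤ 499 → not valid
1 of the 8 triples forms a triangle.

1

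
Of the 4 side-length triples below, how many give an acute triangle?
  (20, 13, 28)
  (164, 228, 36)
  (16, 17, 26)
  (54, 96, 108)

1

(20,13,28): 13²+20² = 569 < 784 = 28² → obtuse
(164,228,36): 36+164 ≤ 228, not a triangle
(16,17,26): 16²+17² = 545 < 676 = 26² → obtuse
(54,96,108): 54²+96² = 12132 > 11664 = 108² → acute
1 of the 4 is acute.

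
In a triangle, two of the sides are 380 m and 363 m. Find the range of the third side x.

17 < x < 743

By the triangle inequality, x must be less than 380 + 363 = 743 and greater than |380 − 363| = 17.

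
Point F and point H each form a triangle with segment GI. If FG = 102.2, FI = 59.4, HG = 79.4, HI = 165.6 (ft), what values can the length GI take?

86.2 < GI < 161.6

From triangle FGI: |102.2 − 59.4| < GI < 102.2 + 59.4, i.e. 42.8 < GI < 161.6.
From triangle HGI: 86.2 < GI < 245.0.
Both must hold, so GI lies in the intersection.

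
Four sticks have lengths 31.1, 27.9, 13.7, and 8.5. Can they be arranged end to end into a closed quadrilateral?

Yes

A quadrilateral exists iff every side is shorter than the sum of the others — equivalently, the longest side is less than the sum of the rest.
Longest side 31.1 < 50.1 (sum of the remaining 3), so yes.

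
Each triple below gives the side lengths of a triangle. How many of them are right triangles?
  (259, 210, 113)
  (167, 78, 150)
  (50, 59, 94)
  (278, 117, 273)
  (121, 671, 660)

1

(259,210,113): 113²+210² = 56869 < 67081 = 259² → obtuse
(167,78,150): 78²+150² = 28584 > 27889 = 167² → acute
(50,59,94): 50²+59² = 5981 < 8836 = 94² → obtuse
(278,117,273): 117²+273² = 88218 > 77284 = 278² → acute
(121,671,660): 121²+660² = 450241 = 671² → right
1 of the 5 is right.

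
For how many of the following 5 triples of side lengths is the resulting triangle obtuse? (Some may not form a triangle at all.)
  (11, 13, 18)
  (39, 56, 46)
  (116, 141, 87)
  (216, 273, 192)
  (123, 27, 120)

1

(11,13,18): 11²+13² = 290 < 324 = 18² → obtuse
(39,56,46): 39²+46² = 3637 > 3136 = 56² → acute
(116,141,87): 87²+116² = 21025 > 19881 = 141² → acute
(216,273,192): 192²+216² = 83520 > 74529 = 273² → acute
(123,27,120): 27²+120² = 15129 = 123² → right
1 of the 5 is obtuse.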